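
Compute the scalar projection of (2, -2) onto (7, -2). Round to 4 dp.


u.v = 18, |v| = sqrt(53) = 7.2801
Scalar projection = u.v / |v| = 18 / sqrt(53) = 2.4725

2.4725


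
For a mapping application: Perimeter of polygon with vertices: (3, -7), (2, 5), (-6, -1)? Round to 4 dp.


Sides: (3, -7)->(2, 5): sqrt(145) = 12.041595, (2, 5)->(-6, -1): sqrt(100) = 10, (-6, -1)->(3, -7): sqrt(117) = 10.816654
Sum = 32.858249
Perimeter = 32.8582

32.8582


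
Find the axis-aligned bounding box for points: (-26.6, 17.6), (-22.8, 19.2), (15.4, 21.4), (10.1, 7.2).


x range: [-26.6, 15.4]
y range: [7.2, 21.4]
Bounding box: (-26.6,7.2) to (15.4,21.4)

(-26.6,7.2) to (15.4,21.4)


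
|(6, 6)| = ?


|u| = sqrt(6^2 + 6^2) = sqrt(72) = 8.4853

8.4853


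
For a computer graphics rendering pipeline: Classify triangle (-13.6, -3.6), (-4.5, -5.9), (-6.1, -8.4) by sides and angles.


Side lengths squared: AB^2=88.1, BC^2=8.81, CA^2=79.29
Sorted: [8.81, 79.29, 88.1]
By sides: Scalene, By angles: Right

Scalene, Right


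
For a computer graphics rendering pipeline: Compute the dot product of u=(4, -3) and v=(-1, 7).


u . v = u_x*v_x + u_y*v_y = 4*(-1) + (-3)*7
= (-4) + (-21) = -25

-25


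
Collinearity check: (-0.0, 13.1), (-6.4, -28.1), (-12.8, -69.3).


Cross product: ((-6.4)-0)*((-69.3)-13.1) - ((-28.1)-13.1)*((-12.8)-0)
= 0

Yes, collinear


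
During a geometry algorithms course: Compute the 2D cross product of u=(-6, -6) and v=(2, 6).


u x v = u_x*v_y - u_y*v_x = (-6)*6 - (-6)*2
= (-36) - (-12) = -24

-24


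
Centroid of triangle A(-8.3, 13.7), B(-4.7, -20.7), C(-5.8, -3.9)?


Centroid = ((x_A+x_B+x_C)/3, (y_A+y_B+y_C)/3)
= (((-8.3)+(-4.7)+(-5.8))/3, (13.7+(-20.7)+(-3.9))/3)
= (-6.2667, -3.6333)

(-6.2667, -3.6333)


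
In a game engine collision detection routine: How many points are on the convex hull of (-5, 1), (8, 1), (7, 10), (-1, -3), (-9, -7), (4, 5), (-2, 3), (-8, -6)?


Convex hull vertices (CCW): (-9, -7), (8, 1), (7, 10), (-5, 1)
Count = 4

4


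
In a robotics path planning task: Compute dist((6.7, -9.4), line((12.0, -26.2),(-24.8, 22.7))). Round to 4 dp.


|cross product| = 359.07
|line direction| = sqrt(3745.45) = 61.2001
Distance = 359.07/sqrt(3745.45) = 5.8671

5.8671


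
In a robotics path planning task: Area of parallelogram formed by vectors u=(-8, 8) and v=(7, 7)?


|u x v| = |(-8)*7 - 8*7|
= |(-56) - 56| = 112

112


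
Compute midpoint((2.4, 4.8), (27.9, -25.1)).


M = ((2.4+27.9)/2, (4.8+(-25.1))/2)
= (15.15, -10.15)

(15.15, -10.15)


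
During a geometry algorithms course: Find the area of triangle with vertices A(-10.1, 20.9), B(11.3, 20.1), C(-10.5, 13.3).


Area = |x_A(y_B-y_C) + x_B(y_C-y_A) + x_C(y_A-y_B)|/2
= |(-68.68) + (-85.88) + (-8.4)|/2
= 162.96/2 = 81.48

81.48


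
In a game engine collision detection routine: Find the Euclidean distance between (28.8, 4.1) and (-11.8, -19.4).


dx=-40.6, dy=-23.5
d^2 = (-40.6)^2 + (-23.5)^2 = 2200.61
d = sqrt(2200.61) = 46.9107

46.9107


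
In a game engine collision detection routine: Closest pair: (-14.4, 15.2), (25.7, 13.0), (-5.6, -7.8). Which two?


d(P0,P1) = 40.1603, d(P0,P2) = 24.626, d(P1,P2) = 37.581
Closest: P0 and P2

Closest pair: (-14.4, 15.2) and (-5.6, -7.8), distance = 24.626


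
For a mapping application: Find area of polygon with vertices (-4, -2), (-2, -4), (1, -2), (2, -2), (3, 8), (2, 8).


Shoelace sum: ((-4)*(-4) - (-2)*(-2)) + ((-2)*(-2) - 1*(-4)) + (1*(-2) - 2*(-2)) + (2*8 - 3*(-2)) + (3*8 - 2*8) + (2*(-2) - (-4)*8)
= 80
Area = |80|/2 = 40

40


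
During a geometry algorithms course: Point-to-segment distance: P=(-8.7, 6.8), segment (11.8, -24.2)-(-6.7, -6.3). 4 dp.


Project P onto AB: t = 1 (clamped to [0,1])
Closest point on segment: (-6.7, -6.3)
Distance: 13.2518

13.2518


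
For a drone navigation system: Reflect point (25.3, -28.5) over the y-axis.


Reflection over y-axis: (x,y) -> (-x,y)
(25.3, -28.5) -> (-25.3, -28.5)

(-25.3, -28.5)


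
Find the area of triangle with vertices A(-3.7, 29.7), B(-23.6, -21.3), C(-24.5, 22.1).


Area = |x_A(y_B-y_C) + x_B(y_C-y_A) + x_C(y_A-y_B)|/2
= |160.58 + 179.36 + (-1249.5)|/2
= 909.56/2 = 454.78

454.78


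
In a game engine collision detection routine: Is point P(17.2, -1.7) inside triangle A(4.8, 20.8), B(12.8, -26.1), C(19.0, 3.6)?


Cross products: AB x AP = 401.56, BC x BP = 20.6, CA x CP = 106.22
All same sign? yes

Yes, inside


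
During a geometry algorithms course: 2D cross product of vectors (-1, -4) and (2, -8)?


u x v = u_x*v_y - u_y*v_x = (-1)*(-8) - (-4)*2
= 8 - (-8) = 16

16


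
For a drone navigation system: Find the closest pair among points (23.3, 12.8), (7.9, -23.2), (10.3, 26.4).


d(P0,P1) = 39.1556, d(P0,P2) = 18.8138, d(P1,P2) = 49.658
Closest: P0 and P2

Closest pair: (23.3, 12.8) and (10.3, 26.4), distance = 18.8138


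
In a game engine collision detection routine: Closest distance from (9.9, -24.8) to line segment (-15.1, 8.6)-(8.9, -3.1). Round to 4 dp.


Project P onto AB: t = 1 (clamped to [0,1])
Closest point on segment: (8.9, -3.1)
Distance: 21.723

21.723


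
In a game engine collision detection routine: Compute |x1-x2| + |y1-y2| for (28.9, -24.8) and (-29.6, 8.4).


|28.9-(-29.6)| + |(-24.8)-8.4| = 58.5 + 33.2 = 91.7

91.7


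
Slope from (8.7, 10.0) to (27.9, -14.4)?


slope = (y2-y1)/(x2-x1) = ((-14.4)-10)/(27.9-8.7) = (-24.4)/19.2 = -1.2708

-1.2708


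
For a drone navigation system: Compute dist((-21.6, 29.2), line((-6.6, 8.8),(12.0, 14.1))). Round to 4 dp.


|cross product| = 458.94
|line direction| = sqrt(374.05) = 19.3404
Distance = 458.94/sqrt(374.05) = 23.7296

23.7296


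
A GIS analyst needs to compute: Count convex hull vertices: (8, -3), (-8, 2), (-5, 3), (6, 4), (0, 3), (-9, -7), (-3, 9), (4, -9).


Convex hull vertices (CCW): (-9, -7), (4, -9), (8, -3), (6, 4), (-3, 9), (-8, 2)
Count = 6

6


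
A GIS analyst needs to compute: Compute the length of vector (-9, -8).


|u| = sqrt((-9)^2 + (-8)^2) = sqrt(145) = 12.0416

12.0416


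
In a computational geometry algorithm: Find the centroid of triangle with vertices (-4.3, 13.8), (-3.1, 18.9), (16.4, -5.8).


Centroid = ((x_A+x_B+x_C)/3, (y_A+y_B+y_C)/3)
= (((-4.3)+(-3.1)+16.4)/3, (13.8+18.9+(-5.8))/3)
= (3, 8.9667)

(3, 8.9667)


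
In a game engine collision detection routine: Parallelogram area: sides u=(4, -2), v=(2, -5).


|u x v| = |4*(-5) - (-2)*2|
= |(-20) - (-4)| = 16

16


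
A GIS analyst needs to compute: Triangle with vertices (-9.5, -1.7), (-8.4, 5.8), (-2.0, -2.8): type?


Side lengths squared: AB^2=57.46, BC^2=114.92, CA^2=57.46
Sorted: [57.46, 57.46, 114.92]
By sides: Isosceles, By angles: Right

Isosceles, Right


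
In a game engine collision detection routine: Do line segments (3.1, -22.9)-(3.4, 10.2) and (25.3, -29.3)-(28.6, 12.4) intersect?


Cross products: d1=946.86, d2=1043.58, d3=-736.74, d4=-833.46
d1*d2 < 0 and d3*d4 < 0? no

No, they don't intersect


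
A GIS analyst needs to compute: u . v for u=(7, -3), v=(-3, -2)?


u . v = u_x*v_x + u_y*v_y = 7*(-3) + (-3)*(-2)
= (-21) + 6 = -15

-15


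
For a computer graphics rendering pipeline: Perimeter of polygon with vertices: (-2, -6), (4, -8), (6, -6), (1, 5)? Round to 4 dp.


Sides: (-2, -6)->(4, -8): sqrt(40) = 6.324555, (4, -8)->(6, -6): sqrt(8) = 2.828427, (6, -6)->(1, 5): sqrt(146) = 12.083046, (1, 5)->(-2, -6): sqrt(130) = 11.401754
Sum = 32.637782
Perimeter = 32.6378

32.6378


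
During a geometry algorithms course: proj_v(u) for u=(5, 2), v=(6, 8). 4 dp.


u.v = 46, |v| = sqrt(100) = 10
Scalar projection = u.v / |v| = 46 / sqrt(100) = 4.6

4.6


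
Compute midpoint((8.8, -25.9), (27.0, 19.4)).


M = ((8.8+27)/2, ((-25.9)+19.4)/2)
= (17.9, -3.25)

(17.9, -3.25)


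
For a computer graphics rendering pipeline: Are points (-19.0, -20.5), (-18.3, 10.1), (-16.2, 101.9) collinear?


Cross product: ((-18.3)-(-19))*(101.9-(-20.5)) - (10.1-(-20.5))*((-16.2)-(-19))
= 0

Yes, collinear


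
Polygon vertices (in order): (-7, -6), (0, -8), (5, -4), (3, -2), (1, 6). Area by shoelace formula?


Shoelace sum: ((-7)*(-8) - 0*(-6)) + (0*(-4) - 5*(-8)) + (5*(-2) - 3*(-4)) + (3*6 - 1*(-2)) + (1*(-6) - (-7)*6)
= 154
Area = |154|/2 = 77

77


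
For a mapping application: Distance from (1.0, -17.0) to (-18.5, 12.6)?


dx=-19.5, dy=29.6
d^2 = (-19.5)^2 + 29.6^2 = 1256.41
d = sqrt(1256.41) = 35.4459

35.4459


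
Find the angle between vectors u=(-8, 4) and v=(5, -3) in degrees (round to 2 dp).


u.v = -52, |u| = sqrt(80) = 8.9443, |v| = sqrt(34) = 5.831
cos(theta) = u.v/(|u||v|) = -52/sqrt(2720) = -0.997054
theta = acos(-0.997054) = 175.6 degrees

175.6 degrees


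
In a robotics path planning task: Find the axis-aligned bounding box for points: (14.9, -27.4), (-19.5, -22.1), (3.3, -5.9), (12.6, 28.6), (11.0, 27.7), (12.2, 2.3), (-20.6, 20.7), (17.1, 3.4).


x range: [-20.6, 17.1]
y range: [-27.4, 28.6]
Bounding box: (-20.6,-27.4) to (17.1,28.6)

(-20.6,-27.4) to (17.1,28.6)


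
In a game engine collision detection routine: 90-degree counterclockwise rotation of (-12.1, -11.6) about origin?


90° CCW: (x,y) -> (-y, x)
(-12.1,-11.6) -> (11.6, -12.1)

(11.6, -12.1)


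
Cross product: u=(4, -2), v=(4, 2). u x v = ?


u x v = u_x*v_y - u_y*v_x = 4*2 - (-2)*4
= 8 - (-8) = 16

16


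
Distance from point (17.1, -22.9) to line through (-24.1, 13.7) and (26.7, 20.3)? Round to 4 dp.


|cross product| = 2131.2
|line direction| = sqrt(2624.2) = 51.2269
Distance = 2131.2/sqrt(2624.2) = 41.6031

41.6031


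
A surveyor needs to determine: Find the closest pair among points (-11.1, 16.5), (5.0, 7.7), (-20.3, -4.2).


d(P0,P1) = 18.348, d(P0,P2) = 22.6524, d(P1,P2) = 27.9589
Closest: P0 and P1

Closest pair: (-11.1, 16.5) and (5.0, 7.7), distance = 18.348


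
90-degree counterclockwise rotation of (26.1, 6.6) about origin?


90° CCW: (x,y) -> (-y, x)
(26.1,6.6) -> (-6.6, 26.1)

(-6.6, 26.1)


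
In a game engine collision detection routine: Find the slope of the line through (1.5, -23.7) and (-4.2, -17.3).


slope = (y2-y1)/(x2-x1) = ((-17.3)-(-23.7))/((-4.2)-1.5) = 6.4/(-5.7) = -1.1228

-1.1228


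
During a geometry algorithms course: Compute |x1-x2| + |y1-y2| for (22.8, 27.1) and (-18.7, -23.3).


|22.8-(-18.7)| + |27.1-(-23.3)| = 41.5 + 50.4 = 91.9

91.9


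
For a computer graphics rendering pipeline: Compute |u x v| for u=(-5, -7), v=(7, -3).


|u x v| = |(-5)*(-3) - (-7)*7|
= |15 - (-49)| = 64

64


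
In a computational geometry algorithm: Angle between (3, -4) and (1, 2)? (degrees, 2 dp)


u.v = -5, |u| = sqrt(25) = 5, |v| = sqrt(5) = 2.2361
cos(theta) = u.v/(|u||v|) = -5/sqrt(125) = -0.447214
theta = acos(-0.447214) = 116.57 degrees

116.57 degrees


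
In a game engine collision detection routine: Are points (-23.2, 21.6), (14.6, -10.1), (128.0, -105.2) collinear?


Cross product: (14.6-(-23.2))*((-105.2)-21.6) - ((-10.1)-21.6)*(128-(-23.2))
= 0

Yes, collinear


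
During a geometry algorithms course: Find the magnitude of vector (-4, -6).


|u| = sqrt((-4)^2 + (-6)^2) = sqrt(52) = 7.2111

7.2111


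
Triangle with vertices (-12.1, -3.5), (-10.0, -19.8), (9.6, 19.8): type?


Side lengths squared: AB^2=270.1, BC^2=1952.32, CA^2=1013.78
Sorted: [270.1, 1013.78, 1952.32]
By sides: Scalene, By angles: Obtuse

Scalene, Obtuse


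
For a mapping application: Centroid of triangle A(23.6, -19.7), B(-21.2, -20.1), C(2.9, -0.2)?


Centroid = ((x_A+x_B+x_C)/3, (y_A+y_B+y_C)/3)
= ((23.6+(-21.2)+2.9)/3, ((-19.7)+(-20.1)+(-0.2))/3)
= (1.7667, -13.3333)

(1.7667, -13.3333)


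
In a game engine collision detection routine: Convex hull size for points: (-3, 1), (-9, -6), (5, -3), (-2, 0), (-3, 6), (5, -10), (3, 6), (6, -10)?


Convex hull vertices (CCW): (-9, -6), (5, -10), (6, -10), (5, -3), (3, 6), (-3, 6)
Count = 6

6


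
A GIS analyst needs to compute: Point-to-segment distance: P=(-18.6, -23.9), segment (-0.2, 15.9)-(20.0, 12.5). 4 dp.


Project P onto AB: t = 0 (clamped to [0,1])
Closest point on segment: (-0.2, 15.9)
Distance: 43.8475

43.8475


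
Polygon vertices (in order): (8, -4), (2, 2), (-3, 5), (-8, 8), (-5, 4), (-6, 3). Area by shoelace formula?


Shoelace sum: (8*2 - 2*(-4)) + (2*5 - (-3)*2) + ((-3)*8 - (-8)*5) + ((-8)*4 - (-5)*8) + ((-5)*3 - (-6)*4) + ((-6)*(-4) - 8*3)
= 73
Area = |73|/2 = 36.5

36.5


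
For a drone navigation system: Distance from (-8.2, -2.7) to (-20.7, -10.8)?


dx=-12.5, dy=-8.1
d^2 = (-12.5)^2 + (-8.1)^2 = 221.86
d = sqrt(221.86) = 14.895

14.895


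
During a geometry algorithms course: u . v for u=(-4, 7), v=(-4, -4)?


u . v = u_x*v_x + u_y*v_y = (-4)*(-4) + 7*(-4)
= 16 + (-28) = -12

-12


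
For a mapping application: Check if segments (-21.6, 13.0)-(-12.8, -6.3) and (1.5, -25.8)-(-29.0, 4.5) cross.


Cross products: d1=-483.47, d2=-161.46, d3=104.39, d4=-217.62
d1*d2 < 0 and d3*d4 < 0? no

No, they don't intersect


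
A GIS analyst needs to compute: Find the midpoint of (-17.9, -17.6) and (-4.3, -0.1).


M = (((-17.9)+(-4.3))/2, ((-17.6)+(-0.1))/2)
= (-11.1, -8.85)

(-11.1, -8.85)


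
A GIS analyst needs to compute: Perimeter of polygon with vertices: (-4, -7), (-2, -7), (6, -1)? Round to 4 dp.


Sides: (-4, -7)->(-2, -7): sqrt(4) = 2, (-2, -7)->(6, -1): sqrt(100) = 10, (6, -1)->(-4, -7): sqrt(136) = 11.661904
Sum = 23.661904
Perimeter = 23.6619

23.6619


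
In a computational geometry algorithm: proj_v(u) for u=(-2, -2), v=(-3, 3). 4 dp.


u.v = 0, |v| = sqrt(18) = 4.2426
Scalar projection = u.v / |v| = 0 / sqrt(18) = 0

0


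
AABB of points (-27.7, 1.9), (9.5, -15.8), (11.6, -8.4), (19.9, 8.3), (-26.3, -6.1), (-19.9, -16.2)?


x range: [-27.7, 19.9]
y range: [-16.2, 8.3]
Bounding box: (-27.7,-16.2) to (19.9,8.3)

(-27.7,-16.2) to (19.9,8.3)


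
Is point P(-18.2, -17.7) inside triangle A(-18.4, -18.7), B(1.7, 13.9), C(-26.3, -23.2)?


Cross products: AB x AP = 13.58, BC x BP = 146.51, CA x CP = 7
All same sign? yes

Yes, inside


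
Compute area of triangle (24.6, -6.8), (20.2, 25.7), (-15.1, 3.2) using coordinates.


Area = |x_A(y_B-y_C) + x_B(y_C-y_A) + x_C(y_A-y_B)|/2
= |553.5 + 202 + 490.75|/2
= 1246.25/2 = 623.125

623.125


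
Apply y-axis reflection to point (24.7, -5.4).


Reflection over y-axis: (x,y) -> (-x,y)
(24.7, -5.4) -> (-24.7, -5.4)

(-24.7, -5.4)


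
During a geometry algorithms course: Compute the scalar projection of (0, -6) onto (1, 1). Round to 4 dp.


u.v = -6, |v| = sqrt(2) = 1.4142
Scalar projection = u.v / |v| = -6 / sqrt(2) = -4.2426

-4.2426


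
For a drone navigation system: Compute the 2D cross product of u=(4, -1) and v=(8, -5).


u x v = u_x*v_y - u_y*v_x = 4*(-5) - (-1)*8
= (-20) - (-8) = -12

-12


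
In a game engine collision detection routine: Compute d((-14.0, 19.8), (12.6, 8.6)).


dx=26.6, dy=-11.2
d^2 = 26.6^2 + (-11.2)^2 = 833
d = sqrt(833) = 28.8617

28.8617


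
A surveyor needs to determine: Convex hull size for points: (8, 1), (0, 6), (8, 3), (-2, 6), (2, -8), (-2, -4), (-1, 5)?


Convex hull vertices (CCW): (-2, -4), (2, -8), (8, 1), (8, 3), (0, 6), (-2, 6)
Count = 6

6


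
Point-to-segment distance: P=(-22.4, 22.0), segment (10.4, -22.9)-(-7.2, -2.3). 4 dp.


Project P onto AB: t = 1 (clamped to [0,1])
Closest point on segment: (-7.2, -2.3)
Distance: 28.6623

28.6623


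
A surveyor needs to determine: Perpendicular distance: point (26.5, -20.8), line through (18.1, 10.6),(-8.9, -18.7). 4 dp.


|cross product| = 1093.92
|line direction| = sqrt(1587.49) = 39.8433
Distance = 1093.92/sqrt(1587.49) = 27.4555

27.4555


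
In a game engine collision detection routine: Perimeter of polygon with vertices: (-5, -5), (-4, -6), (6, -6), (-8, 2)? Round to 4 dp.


Sides: (-5, -5)->(-4, -6): sqrt(2) = 1.414214, (-4, -6)->(6, -6): sqrt(100) = 10, (6, -6)->(-8, 2): sqrt(260) = 16.124515, (-8, 2)->(-5, -5): sqrt(58) = 7.615773
Sum = 35.154502
Perimeter = 35.1545

35.1545


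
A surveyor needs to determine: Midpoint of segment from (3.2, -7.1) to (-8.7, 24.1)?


M = ((3.2+(-8.7))/2, ((-7.1)+24.1)/2)
= (-2.75, 8.5)

(-2.75, 8.5)


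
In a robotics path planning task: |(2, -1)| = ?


|u| = sqrt(2^2 + (-1)^2) = sqrt(5) = 2.2361

2.2361


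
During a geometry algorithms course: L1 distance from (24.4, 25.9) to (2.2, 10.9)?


|24.4-2.2| + |25.9-10.9| = 22.2 + 15 = 37.2

37.2


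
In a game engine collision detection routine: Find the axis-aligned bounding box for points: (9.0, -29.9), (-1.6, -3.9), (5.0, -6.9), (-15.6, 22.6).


x range: [-15.6, 9]
y range: [-29.9, 22.6]
Bounding box: (-15.6,-29.9) to (9,22.6)

(-15.6,-29.9) to (9,22.6)


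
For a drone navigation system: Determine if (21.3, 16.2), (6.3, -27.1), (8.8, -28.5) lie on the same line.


Cross product: (6.3-21.3)*((-28.5)-16.2) - ((-27.1)-16.2)*(8.8-21.3)
= 129.25

No, not collinear


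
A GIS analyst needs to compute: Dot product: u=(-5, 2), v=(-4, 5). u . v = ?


u . v = u_x*v_x + u_y*v_y = (-5)*(-4) + 2*5
= 20 + 10 = 30

30


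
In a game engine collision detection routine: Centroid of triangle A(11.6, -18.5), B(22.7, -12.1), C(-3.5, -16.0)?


Centroid = ((x_A+x_B+x_C)/3, (y_A+y_B+y_C)/3)
= ((11.6+22.7+(-3.5))/3, ((-18.5)+(-12.1)+(-16))/3)
= (10.2667, -15.5333)

(10.2667, -15.5333)


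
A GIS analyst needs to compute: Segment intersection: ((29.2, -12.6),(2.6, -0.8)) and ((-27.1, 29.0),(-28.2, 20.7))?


Cross products: d1=513.05, d2=279.29, d3=-442.22, d4=-208.46
d1*d2 < 0 and d3*d4 < 0? no

No, they don't intersect


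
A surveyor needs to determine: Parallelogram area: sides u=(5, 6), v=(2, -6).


|u x v| = |5*(-6) - 6*2|
= |(-30) - 12| = 42

42


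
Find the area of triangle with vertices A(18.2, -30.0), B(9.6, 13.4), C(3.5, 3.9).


Area = |x_A(y_B-y_C) + x_B(y_C-y_A) + x_C(y_A-y_B)|/2
= |172.9 + 325.44 + (-151.9)|/2
= 346.44/2 = 173.22

173.22


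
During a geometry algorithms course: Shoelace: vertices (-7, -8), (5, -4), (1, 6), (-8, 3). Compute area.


Shoelace sum: ((-7)*(-4) - 5*(-8)) + (5*6 - 1*(-4)) + (1*3 - (-8)*6) + ((-8)*(-8) - (-7)*3)
= 238
Area = |238|/2 = 119

119


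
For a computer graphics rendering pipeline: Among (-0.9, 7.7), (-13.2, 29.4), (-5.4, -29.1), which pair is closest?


d(P0,P1) = 24.9435, d(P0,P2) = 37.0741, d(P1,P2) = 59.0177
Closest: P0 and P1

Closest pair: (-0.9, 7.7) and (-13.2, 29.4), distance = 24.9435


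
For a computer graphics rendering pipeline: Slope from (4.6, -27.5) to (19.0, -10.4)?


slope = (y2-y1)/(x2-x1) = ((-10.4)-(-27.5))/(19-4.6) = 17.1/14.4 = 1.1875

1.1875


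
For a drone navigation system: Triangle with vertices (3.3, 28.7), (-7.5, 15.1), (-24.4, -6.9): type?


Side lengths squared: AB^2=301.6, BC^2=769.61, CA^2=2034.65
Sorted: [301.6, 769.61, 2034.65]
By sides: Scalene, By angles: Obtuse

Scalene, Obtuse


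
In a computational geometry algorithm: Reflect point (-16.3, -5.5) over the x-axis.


Reflection over x-axis: (x,y) -> (x,-y)
(-16.3, -5.5) -> (-16.3, 5.5)

(-16.3, 5.5)


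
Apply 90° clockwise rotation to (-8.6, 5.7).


90° CW: (x,y) -> (y, -x)
(-8.6,5.7) -> (5.7, 8.6)

(5.7, 8.6)


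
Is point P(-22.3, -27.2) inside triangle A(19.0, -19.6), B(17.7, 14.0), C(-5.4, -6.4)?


Cross products: AB x AP = 1397.56, BC x BP = 135.72, CA x CP = -730.6
All same sign? no

No, outside


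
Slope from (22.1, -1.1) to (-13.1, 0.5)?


slope = (y2-y1)/(x2-x1) = (0.5-(-1.1))/((-13.1)-22.1) = 1.6/(-35.2) = -0.0455

-0.0455


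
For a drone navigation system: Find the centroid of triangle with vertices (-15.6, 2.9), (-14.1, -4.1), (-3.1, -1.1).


Centroid = ((x_A+x_B+x_C)/3, (y_A+y_B+y_C)/3)
= (((-15.6)+(-14.1)+(-3.1))/3, (2.9+(-4.1)+(-1.1))/3)
= (-10.9333, -0.7667)

(-10.9333, -0.7667)


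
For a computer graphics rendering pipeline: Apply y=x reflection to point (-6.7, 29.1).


Reflection over y=x: (x,y) -> (y,x)
(-6.7, 29.1) -> (29.1, -6.7)

(29.1, -6.7)


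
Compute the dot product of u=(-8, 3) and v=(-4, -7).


u . v = u_x*v_x + u_y*v_y = (-8)*(-4) + 3*(-7)
= 32 + (-21) = 11

11


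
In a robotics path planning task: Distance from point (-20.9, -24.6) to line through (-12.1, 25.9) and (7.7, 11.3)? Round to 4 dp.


|cross product| = 1128.38
|line direction| = sqrt(605.2) = 24.6008
Distance = 1128.38/sqrt(605.2) = 45.8676

45.8676


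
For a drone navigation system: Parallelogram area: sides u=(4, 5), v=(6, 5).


|u x v| = |4*5 - 5*6|
= |20 - 30| = 10

10


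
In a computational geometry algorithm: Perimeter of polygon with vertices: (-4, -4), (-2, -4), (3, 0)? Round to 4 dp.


Sides: (-4, -4)->(-2, -4): sqrt(4) = 2, (-2, -4)->(3, 0): sqrt(41) = 6.403124, (3, 0)->(-4, -4): sqrt(65) = 8.062258
Sum = 16.465382
Perimeter = 16.4654

16.4654


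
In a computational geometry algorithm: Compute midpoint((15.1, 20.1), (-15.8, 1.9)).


M = ((15.1+(-15.8))/2, (20.1+1.9)/2)
= (-0.35, 11)

(-0.35, 11)


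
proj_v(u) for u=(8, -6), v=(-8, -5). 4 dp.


u.v = -34, |v| = sqrt(89) = 9.434
Scalar projection = u.v / |v| = -34 / sqrt(89) = -3.604

-3.604


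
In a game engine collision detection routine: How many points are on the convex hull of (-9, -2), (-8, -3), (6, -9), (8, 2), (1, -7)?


Convex hull vertices (CCW): (-9, -2), (-8, -3), (1, -7), (6, -9), (8, 2)
Count = 5

5


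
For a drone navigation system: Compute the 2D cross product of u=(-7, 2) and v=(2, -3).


u x v = u_x*v_y - u_y*v_x = (-7)*(-3) - 2*2
= 21 - 4 = 17

17


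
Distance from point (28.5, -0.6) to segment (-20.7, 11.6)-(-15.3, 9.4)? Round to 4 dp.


Project P onto AB: t = 1 (clamped to [0,1])
Closest point on segment: (-15.3, 9.4)
Distance: 44.9271

44.9271


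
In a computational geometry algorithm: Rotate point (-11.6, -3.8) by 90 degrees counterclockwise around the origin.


90° CCW: (x,y) -> (-y, x)
(-11.6,-3.8) -> (3.8, -11.6)

(3.8, -11.6)


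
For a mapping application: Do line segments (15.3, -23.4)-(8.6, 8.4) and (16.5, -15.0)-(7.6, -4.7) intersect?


Cross products: d1=87.12, d2=-126.89, d3=-94.44, d4=119.57
d1*d2 < 0 and d3*d4 < 0? yes

Yes, they intersect


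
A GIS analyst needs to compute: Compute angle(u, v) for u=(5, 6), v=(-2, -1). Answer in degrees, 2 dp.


u.v = -16, |u| = sqrt(61) = 7.8102, |v| = sqrt(5) = 2.2361
cos(theta) = u.v/(|u||v|) = -16/sqrt(305) = -0.916157
theta = acos(-0.916157) = 156.37 degrees

156.37 degrees


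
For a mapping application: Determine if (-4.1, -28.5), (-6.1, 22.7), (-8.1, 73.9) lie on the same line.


Cross product: ((-6.1)-(-4.1))*(73.9-(-28.5)) - (22.7-(-28.5))*((-8.1)-(-4.1))
= 0

Yes, collinear


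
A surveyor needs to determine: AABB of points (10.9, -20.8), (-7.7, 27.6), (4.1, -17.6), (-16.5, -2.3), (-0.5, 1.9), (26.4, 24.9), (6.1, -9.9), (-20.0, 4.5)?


x range: [-20, 26.4]
y range: [-20.8, 27.6]
Bounding box: (-20,-20.8) to (26.4,27.6)

(-20,-20.8) to (26.4,27.6)


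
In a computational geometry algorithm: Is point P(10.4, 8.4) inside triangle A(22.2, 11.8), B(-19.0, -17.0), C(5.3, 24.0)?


Cross products: AB x AP = -199.76, BC x BP = -588.18, CA x CP = -201.42
All same sign? yes

Yes, inside


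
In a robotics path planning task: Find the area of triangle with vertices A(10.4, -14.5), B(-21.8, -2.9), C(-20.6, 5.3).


Area = |x_A(y_B-y_C) + x_B(y_C-y_A) + x_C(y_A-y_B)|/2
= |(-85.28) + (-431.64) + 238.96|/2
= 277.96/2 = 138.98

138.98


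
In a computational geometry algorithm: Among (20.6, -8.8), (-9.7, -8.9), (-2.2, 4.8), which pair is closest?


d(P0,P1) = 30.3002, d(P0,P2) = 26.5481, d(P1,P2) = 15.6186
Closest: P1 and P2

Closest pair: (-9.7, -8.9) and (-2.2, 4.8), distance = 15.6186


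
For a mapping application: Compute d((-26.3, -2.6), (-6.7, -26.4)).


dx=19.6, dy=-23.8
d^2 = 19.6^2 + (-23.8)^2 = 950.6
d = sqrt(950.6) = 30.8318

30.8318


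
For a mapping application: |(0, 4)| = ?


|u| = sqrt(0^2 + 4^2) = sqrt(16) = 4

4


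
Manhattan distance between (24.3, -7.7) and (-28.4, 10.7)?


|24.3-(-28.4)| + |(-7.7)-10.7| = 52.7 + 18.4 = 71.1

71.1


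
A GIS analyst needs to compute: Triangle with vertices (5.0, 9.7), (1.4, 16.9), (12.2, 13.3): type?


Side lengths squared: AB^2=64.8, BC^2=129.6, CA^2=64.8
Sorted: [64.8, 64.8, 129.6]
By sides: Isosceles, By angles: Right

Isosceles, Right


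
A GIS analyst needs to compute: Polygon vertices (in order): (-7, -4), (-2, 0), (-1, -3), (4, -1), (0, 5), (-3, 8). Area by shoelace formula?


Shoelace sum: ((-7)*0 - (-2)*(-4)) + ((-2)*(-3) - (-1)*0) + ((-1)*(-1) - 4*(-3)) + (4*5 - 0*(-1)) + (0*8 - (-3)*5) + ((-3)*(-4) - (-7)*8)
= 114
Area = |114|/2 = 57

57


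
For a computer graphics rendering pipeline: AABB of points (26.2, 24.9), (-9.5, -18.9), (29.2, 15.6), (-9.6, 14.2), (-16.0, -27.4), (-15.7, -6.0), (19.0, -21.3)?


x range: [-16, 29.2]
y range: [-27.4, 24.9]
Bounding box: (-16,-27.4) to (29.2,24.9)

(-16,-27.4) to (29.2,24.9)


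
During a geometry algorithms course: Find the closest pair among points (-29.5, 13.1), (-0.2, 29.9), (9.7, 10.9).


d(P0,P1) = 33.7747, d(P0,P2) = 39.2617, d(P1,P2) = 21.4245
Closest: P1 and P2

Closest pair: (-0.2, 29.9) and (9.7, 10.9), distance = 21.4245


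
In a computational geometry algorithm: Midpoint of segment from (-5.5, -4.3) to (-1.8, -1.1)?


M = (((-5.5)+(-1.8))/2, ((-4.3)+(-1.1))/2)
= (-3.65, -2.7)

(-3.65, -2.7)


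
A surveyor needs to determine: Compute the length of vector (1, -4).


|u| = sqrt(1^2 + (-4)^2) = sqrt(17) = 4.1231

4.1231


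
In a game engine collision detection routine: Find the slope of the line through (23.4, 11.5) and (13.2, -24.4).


slope = (y2-y1)/(x2-x1) = ((-24.4)-11.5)/(13.2-23.4) = (-35.9)/(-10.2) = 3.5196

3.5196


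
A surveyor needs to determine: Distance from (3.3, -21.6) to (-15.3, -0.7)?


dx=-18.6, dy=20.9
d^2 = (-18.6)^2 + 20.9^2 = 782.77
d = sqrt(782.77) = 27.978

27.978


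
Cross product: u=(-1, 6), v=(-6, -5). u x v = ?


u x v = u_x*v_y - u_y*v_x = (-1)*(-5) - 6*(-6)
= 5 - (-36) = 41

41


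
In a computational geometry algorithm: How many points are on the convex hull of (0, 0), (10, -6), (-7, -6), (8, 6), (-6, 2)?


Convex hull vertices (CCW): (-7, -6), (10, -6), (8, 6), (-6, 2)
Count = 4

4


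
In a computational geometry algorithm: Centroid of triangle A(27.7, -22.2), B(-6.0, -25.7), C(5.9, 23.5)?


Centroid = ((x_A+x_B+x_C)/3, (y_A+y_B+y_C)/3)
= ((27.7+(-6)+5.9)/3, ((-22.2)+(-25.7)+23.5)/3)
= (9.2, -8.1333)

(9.2, -8.1333)


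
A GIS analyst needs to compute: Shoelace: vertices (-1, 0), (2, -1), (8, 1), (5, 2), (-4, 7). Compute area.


Shoelace sum: ((-1)*(-1) - 2*0) + (2*1 - 8*(-1)) + (8*2 - 5*1) + (5*7 - (-4)*2) + ((-4)*0 - (-1)*7)
= 72
Area = |72|/2 = 36

36


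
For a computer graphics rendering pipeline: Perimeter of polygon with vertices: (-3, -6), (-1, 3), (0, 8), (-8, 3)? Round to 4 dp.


Sides: (-3, -6)->(-1, 3): sqrt(85) = 9.219544, (-1, 3)->(0, 8): sqrt(26) = 5.09902, (0, 8)->(-8, 3): sqrt(89) = 9.433981, (-8, 3)->(-3, -6): sqrt(106) = 10.29563
Sum = 34.048175
Perimeter = 34.0482

34.0482


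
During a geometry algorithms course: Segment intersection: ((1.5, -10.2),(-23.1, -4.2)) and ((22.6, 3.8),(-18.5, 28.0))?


Cross products: d1=1086.02, d2=1434.74, d3=-471, d4=-819.72
d1*d2 < 0 and d3*d4 < 0? no

No, they don't intersect


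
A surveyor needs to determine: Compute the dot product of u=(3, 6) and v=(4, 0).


u . v = u_x*v_x + u_y*v_y = 3*4 + 6*0
= 12 + 0 = 12

12


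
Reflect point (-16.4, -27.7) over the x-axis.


Reflection over x-axis: (x,y) -> (x,-y)
(-16.4, -27.7) -> (-16.4, 27.7)

(-16.4, 27.7)


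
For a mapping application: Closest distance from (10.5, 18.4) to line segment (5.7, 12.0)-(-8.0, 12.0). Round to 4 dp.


Project P onto AB: t = 0 (clamped to [0,1])
Closest point on segment: (5.7, 12)
Distance: 8

8


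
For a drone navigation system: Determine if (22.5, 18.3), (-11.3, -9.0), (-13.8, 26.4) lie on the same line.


Cross product: ((-11.3)-22.5)*(26.4-18.3) - ((-9)-18.3)*((-13.8)-22.5)
= -1264.77

No, not collinear


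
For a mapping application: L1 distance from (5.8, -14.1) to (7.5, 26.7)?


|5.8-7.5| + |(-14.1)-26.7| = 1.7 + 40.8 = 42.5

42.5


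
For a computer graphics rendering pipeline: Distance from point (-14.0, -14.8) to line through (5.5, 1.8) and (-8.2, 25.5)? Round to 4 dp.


|cross product| = 689.57
|line direction| = sqrt(749.38) = 27.3748
Distance = 689.57/sqrt(749.38) = 25.19

25.19


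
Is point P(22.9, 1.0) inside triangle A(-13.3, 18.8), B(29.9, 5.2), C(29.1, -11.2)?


Cross products: AB x AP = -276.64, BC x BP = -111.44, CA x CP = -331.28
All same sign? yes

Yes, inside


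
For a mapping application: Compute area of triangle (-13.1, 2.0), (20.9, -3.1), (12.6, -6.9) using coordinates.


Area = |x_A(y_B-y_C) + x_B(y_C-y_A) + x_C(y_A-y_B)|/2
= |(-49.78) + (-186.01) + 64.26|/2
= 171.53/2 = 85.765

85.765


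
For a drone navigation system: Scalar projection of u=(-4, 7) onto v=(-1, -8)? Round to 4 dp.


u.v = -52, |v| = sqrt(65) = 8.0623
Scalar projection = u.v / |v| = -52 / sqrt(65) = -6.4498

-6.4498


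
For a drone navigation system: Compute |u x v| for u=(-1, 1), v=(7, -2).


|u x v| = |(-1)*(-2) - 1*7|
= |2 - 7| = 5

5


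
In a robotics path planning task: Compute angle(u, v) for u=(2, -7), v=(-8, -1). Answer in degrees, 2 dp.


u.v = -9, |u| = sqrt(53) = 7.2801, |v| = sqrt(65) = 8.0623
cos(theta) = u.v/(|u||v|) = -9/sqrt(3445) = -0.153337
theta = acos(-0.153337) = 98.82 degrees

98.82 degrees


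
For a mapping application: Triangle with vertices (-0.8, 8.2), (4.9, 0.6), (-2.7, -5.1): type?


Side lengths squared: AB^2=90.25, BC^2=90.25, CA^2=180.5
Sorted: [90.25, 90.25, 180.5]
By sides: Isosceles, By angles: Right

Isosceles, Right


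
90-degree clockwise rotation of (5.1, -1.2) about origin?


90° CW: (x,y) -> (y, -x)
(5.1,-1.2) -> (-1.2, -5.1)

(-1.2, -5.1)


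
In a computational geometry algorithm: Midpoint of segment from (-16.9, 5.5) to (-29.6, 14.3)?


M = (((-16.9)+(-29.6))/2, (5.5+14.3)/2)
= (-23.25, 9.9)

(-23.25, 9.9)


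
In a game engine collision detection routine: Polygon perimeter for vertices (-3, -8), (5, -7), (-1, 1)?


Sides: (-3, -8)->(5, -7): sqrt(65) = 8.062258, (5, -7)->(-1, 1): sqrt(100) = 10, (-1, 1)->(-3, -8): sqrt(85) = 9.219544
Sum = 27.281802
Perimeter = 27.2818

27.2818


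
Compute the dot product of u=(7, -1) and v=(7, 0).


u . v = u_x*v_x + u_y*v_y = 7*7 + (-1)*0
= 49 + 0 = 49

49


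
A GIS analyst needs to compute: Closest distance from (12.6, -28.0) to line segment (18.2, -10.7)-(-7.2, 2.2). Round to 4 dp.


Project P onto AB: t = 0 (clamped to [0,1])
Closest point on segment: (18.2, -10.7)
Distance: 18.1838

18.1838


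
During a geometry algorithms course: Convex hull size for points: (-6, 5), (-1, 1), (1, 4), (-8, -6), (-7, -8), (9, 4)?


Convex hull vertices (CCW): (-8, -6), (-7, -8), (9, 4), (-6, 5)
Count = 4

4


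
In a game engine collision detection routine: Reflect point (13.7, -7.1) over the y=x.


Reflection over y=x: (x,y) -> (y,x)
(13.7, -7.1) -> (-7.1, 13.7)

(-7.1, 13.7)


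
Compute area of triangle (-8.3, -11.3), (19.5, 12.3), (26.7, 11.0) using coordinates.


Area = |x_A(y_B-y_C) + x_B(y_C-y_A) + x_C(y_A-y_B)|/2
= |(-10.79) + 434.85 + (-630.12)|/2
= 206.06/2 = 103.03

103.03


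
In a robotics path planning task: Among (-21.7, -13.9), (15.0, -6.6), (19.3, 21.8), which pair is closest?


d(P0,P1) = 37.419, d(P0,P2) = 54.3644, d(P1,P2) = 28.7237
Closest: P1 and P2

Closest pair: (15.0, -6.6) and (19.3, 21.8), distance = 28.7237


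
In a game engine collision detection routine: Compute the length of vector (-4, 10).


|u| = sqrt((-4)^2 + 10^2) = sqrt(116) = 10.7703

10.7703


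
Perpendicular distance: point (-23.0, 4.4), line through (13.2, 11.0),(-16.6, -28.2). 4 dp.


|cross product| = 1222.36
|line direction| = sqrt(2424.68) = 49.241
Distance = 1222.36/sqrt(2424.68) = 24.824

24.824


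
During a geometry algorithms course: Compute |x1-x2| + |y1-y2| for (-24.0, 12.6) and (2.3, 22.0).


|(-24)-2.3| + |12.6-22| = 26.3 + 9.4 = 35.7

35.7


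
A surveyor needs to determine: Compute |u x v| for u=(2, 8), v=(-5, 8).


|u x v| = |2*8 - 8*(-5)|
= |16 - (-40)| = 56

56


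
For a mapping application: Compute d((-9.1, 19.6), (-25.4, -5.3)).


dx=-16.3, dy=-24.9
d^2 = (-16.3)^2 + (-24.9)^2 = 885.7
d = sqrt(885.7) = 29.7607

29.7607


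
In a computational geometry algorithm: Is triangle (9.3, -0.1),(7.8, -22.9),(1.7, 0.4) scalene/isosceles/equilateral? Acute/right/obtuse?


Side lengths squared: AB^2=522.09, BC^2=580.1, CA^2=58.01
Sorted: [58.01, 522.09, 580.1]
By sides: Scalene, By angles: Right

Scalene, Right


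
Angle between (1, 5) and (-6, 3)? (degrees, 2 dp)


u.v = 9, |u| = sqrt(26) = 5.099, |v| = sqrt(45) = 6.7082
cos(theta) = u.v/(|u||v|) = 9/sqrt(1170) = 0.263117
theta = acos(0.263117) = 74.74 degrees

74.74 degrees


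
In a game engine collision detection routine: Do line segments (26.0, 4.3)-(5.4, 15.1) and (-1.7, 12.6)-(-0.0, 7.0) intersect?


Cross products: d1=141.01, d2=44.01, d3=128.18, d4=225.18
d1*d2 < 0 and d3*d4 < 0? no

No, they don't intersect


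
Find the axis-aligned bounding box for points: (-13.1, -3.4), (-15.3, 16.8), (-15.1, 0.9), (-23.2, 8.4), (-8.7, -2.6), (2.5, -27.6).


x range: [-23.2, 2.5]
y range: [-27.6, 16.8]
Bounding box: (-23.2,-27.6) to (2.5,16.8)

(-23.2,-27.6) to (2.5,16.8)


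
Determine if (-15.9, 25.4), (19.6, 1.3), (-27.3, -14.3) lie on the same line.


Cross product: (19.6-(-15.9))*((-14.3)-25.4) - (1.3-25.4)*((-27.3)-(-15.9))
= -1684.09

No, not collinear


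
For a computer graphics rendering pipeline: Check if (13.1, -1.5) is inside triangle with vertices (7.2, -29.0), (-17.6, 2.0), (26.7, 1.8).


Cross products: AB x AP = -864.9, BC x BP = -148.91, CA x CP = -354.53
All same sign? yes

Yes, inside


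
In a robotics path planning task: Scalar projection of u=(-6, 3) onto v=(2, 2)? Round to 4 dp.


u.v = -6, |v| = sqrt(8) = 2.8284
Scalar projection = u.v / |v| = -6 / sqrt(8) = -2.1213

-2.1213


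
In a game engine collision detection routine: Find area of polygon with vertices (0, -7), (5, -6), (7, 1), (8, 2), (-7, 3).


Shoelace sum: (0*(-6) - 5*(-7)) + (5*1 - 7*(-6)) + (7*2 - 8*1) + (8*3 - (-7)*2) + ((-7)*(-7) - 0*3)
= 175
Area = |175|/2 = 87.5

87.5


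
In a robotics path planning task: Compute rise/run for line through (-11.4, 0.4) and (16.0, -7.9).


slope = (y2-y1)/(x2-x1) = ((-7.9)-0.4)/(16-(-11.4)) = (-8.3)/27.4 = -0.3029

-0.3029


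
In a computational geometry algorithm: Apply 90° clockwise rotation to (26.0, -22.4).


90° CW: (x,y) -> (y, -x)
(26,-22.4) -> (-22.4, -26)

(-22.4, -26)


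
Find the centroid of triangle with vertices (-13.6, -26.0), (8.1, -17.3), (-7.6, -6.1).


Centroid = ((x_A+x_B+x_C)/3, (y_A+y_B+y_C)/3)
= (((-13.6)+8.1+(-7.6))/3, ((-26)+(-17.3)+(-6.1))/3)
= (-4.3667, -16.4667)

(-4.3667, -16.4667)


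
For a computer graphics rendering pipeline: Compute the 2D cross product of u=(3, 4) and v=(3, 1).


u x v = u_x*v_y - u_y*v_x = 3*1 - 4*3
= 3 - 12 = -9

-9


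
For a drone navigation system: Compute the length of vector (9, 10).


|u| = sqrt(9^2 + 10^2) = sqrt(181) = 13.4536

13.4536


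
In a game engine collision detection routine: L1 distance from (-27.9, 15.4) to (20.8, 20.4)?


|(-27.9)-20.8| + |15.4-20.4| = 48.7 + 5 = 53.7

53.7


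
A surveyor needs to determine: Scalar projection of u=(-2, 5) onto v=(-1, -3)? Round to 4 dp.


u.v = -13, |v| = sqrt(10) = 3.1623
Scalar projection = u.v / |v| = -13 / sqrt(10) = -4.111

-4.111


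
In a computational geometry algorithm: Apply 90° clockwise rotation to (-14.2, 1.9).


90° CW: (x,y) -> (y, -x)
(-14.2,1.9) -> (1.9, 14.2)

(1.9, 14.2)


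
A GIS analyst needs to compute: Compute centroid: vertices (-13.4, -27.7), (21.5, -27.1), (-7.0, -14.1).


Centroid = ((x_A+x_B+x_C)/3, (y_A+y_B+y_C)/3)
= (((-13.4)+21.5+(-7))/3, ((-27.7)+(-27.1)+(-14.1))/3)
= (0.3667, -22.9667)

(0.3667, -22.9667)


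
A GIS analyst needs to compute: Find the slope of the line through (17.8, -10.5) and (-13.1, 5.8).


slope = (y2-y1)/(x2-x1) = (5.8-(-10.5))/((-13.1)-17.8) = 16.3/(-30.9) = -0.5275

-0.5275


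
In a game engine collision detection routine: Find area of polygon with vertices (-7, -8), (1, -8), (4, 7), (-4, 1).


Shoelace sum: ((-7)*(-8) - 1*(-8)) + (1*7 - 4*(-8)) + (4*1 - (-4)*7) + ((-4)*(-8) - (-7)*1)
= 174
Area = |174|/2 = 87

87


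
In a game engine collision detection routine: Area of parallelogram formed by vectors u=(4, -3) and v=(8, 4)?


|u x v| = |4*4 - (-3)*8|
= |16 - (-24)| = 40

40


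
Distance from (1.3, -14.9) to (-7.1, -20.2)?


dx=-8.4, dy=-5.3
d^2 = (-8.4)^2 + (-5.3)^2 = 98.65
d = sqrt(98.65) = 9.9323

9.9323


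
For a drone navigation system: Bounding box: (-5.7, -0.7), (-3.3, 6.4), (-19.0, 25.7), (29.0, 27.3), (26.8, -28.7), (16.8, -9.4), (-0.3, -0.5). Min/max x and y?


x range: [-19, 29]
y range: [-28.7, 27.3]
Bounding box: (-19,-28.7) to (29,27.3)

(-19,-28.7) to (29,27.3)


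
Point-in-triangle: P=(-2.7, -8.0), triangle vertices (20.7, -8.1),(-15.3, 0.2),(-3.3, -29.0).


Cross products: AB x AP = 190.62, BC x BP = 269.52, CA x CP = 491.46
All same sign? yes

Yes, inside


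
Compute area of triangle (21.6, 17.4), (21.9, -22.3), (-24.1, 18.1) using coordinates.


Area = |x_A(y_B-y_C) + x_B(y_C-y_A) + x_C(y_A-y_B)|/2
= |(-872.64) + 15.33 + (-956.77)|/2
= 1814.08/2 = 907.04

907.04


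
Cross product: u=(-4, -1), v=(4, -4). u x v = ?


u x v = u_x*v_y - u_y*v_x = (-4)*(-4) - (-1)*4
= 16 - (-4) = 20

20


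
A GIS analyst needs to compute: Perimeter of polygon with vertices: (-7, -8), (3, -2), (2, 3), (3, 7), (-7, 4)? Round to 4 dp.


Sides: (-7, -8)->(3, -2): sqrt(136) = 11.661904, (3, -2)->(2, 3): sqrt(26) = 5.09902, (2, 3)->(3, 7): sqrt(17) = 4.123106, (3, 7)->(-7, 4): sqrt(109) = 10.440307, (-7, 4)->(-7, -8): sqrt(144) = 12
Sum = 43.324337
Perimeter = 43.3243

43.3243


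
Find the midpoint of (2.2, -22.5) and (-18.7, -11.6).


M = ((2.2+(-18.7))/2, ((-22.5)+(-11.6))/2)
= (-8.25, -17.05)

(-8.25, -17.05)


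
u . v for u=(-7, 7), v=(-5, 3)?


u . v = u_x*v_x + u_y*v_y = (-7)*(-5) + 7*3
= 35 + 21 = 56

56


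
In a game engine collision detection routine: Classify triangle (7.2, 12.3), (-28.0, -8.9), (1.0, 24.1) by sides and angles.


Side lengths squared: AB^2=1688.48, BC^2=1930, CA^2=177.68
Sorted: [177.68, 1688.48, 1930]
By sides: Scalene, By angles: Obtuse

Scalene, Obtuse


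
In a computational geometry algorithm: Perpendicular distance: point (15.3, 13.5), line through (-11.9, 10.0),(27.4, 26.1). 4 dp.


|cross product| = 300.37
|line direction| = sqrt(1803.7) = 42.47
Distance = 300.37/sqrt(1803.7) = 7.0725

7.0725


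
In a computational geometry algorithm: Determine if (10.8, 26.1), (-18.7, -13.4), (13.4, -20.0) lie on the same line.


Cross product: ((-18.7)-10.8)*((-20)-26.1) - ((-13.4)-26.1)*(13.4-10.8)
= 1462.65

No, not collinear


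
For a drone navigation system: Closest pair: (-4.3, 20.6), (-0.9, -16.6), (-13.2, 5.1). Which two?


d(P0,P1) = 37.3551, d(P0,P2) = 17.8734, d(P1,P2) = 24.9435
Closest: P0 and P2

Closest pair: (-4.3, 20.6) and (-13.2, 5.1), distance = 17.8734


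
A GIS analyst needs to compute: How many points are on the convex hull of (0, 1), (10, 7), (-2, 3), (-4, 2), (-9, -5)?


Convex hull vertices (CCW): (-9, -5), (10, 7), (-2, 3), (-4, 2)
Count = 4

4
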